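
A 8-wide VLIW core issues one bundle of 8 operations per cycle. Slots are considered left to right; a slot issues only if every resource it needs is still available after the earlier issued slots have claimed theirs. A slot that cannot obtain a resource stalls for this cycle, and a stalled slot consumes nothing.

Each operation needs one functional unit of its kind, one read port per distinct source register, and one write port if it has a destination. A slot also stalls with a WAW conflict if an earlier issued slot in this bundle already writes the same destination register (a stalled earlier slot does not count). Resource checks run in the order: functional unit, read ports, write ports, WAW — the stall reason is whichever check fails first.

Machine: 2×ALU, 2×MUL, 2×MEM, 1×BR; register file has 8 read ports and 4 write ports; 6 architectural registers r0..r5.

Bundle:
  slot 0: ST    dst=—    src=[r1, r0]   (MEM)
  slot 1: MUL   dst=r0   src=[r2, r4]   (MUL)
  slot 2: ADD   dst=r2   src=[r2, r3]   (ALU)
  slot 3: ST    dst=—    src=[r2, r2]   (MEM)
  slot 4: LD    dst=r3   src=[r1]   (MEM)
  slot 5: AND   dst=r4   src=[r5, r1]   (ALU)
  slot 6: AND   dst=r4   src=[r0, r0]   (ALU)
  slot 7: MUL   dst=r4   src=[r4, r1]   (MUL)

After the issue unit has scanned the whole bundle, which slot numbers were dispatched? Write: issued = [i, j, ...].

issued = [0, 1, 2, 3, 6]

[0] MEM needs rd=2 wr=0: ok; after: ALU=2 MUL=2 MEM=1 BR=1, R=6, W=4
[1] MUL needs rd=2 wr=1: ok; after: ALU=2 MUL=1 MEM=1 BR=1, R=4, W=3
[2] ALU needs rd=2 wr=1: ok; after: ALU=1 MUL=1 MEM=1 BR=1, R=2, W=2
[3] MEM needs rd=1 wr=0: ok; after: ALU=1 MUL=1 MEM=0 BR=1, R=1, W=2
[4] MEM needs rd=1 wr=1: FU; after: ALU=1 MUL=1 MEM=0 BR=1, R=1, W=2
[5] ALU needs rd=2 wr=1: RD_PORT; after: ALU=1 MUL=1 MEM=0 BR=1, R=1, W=2
[6] ALU needs rd=1 wr=1: ok; after: ALU=0 MUL=1 MEM=0 BR=1, R=0, W=1
[7] MUL needs rd=2 wr=1: RD_PORT; after: ALU=0 MUL=1 MEM=0 BR=1, R=0, W=1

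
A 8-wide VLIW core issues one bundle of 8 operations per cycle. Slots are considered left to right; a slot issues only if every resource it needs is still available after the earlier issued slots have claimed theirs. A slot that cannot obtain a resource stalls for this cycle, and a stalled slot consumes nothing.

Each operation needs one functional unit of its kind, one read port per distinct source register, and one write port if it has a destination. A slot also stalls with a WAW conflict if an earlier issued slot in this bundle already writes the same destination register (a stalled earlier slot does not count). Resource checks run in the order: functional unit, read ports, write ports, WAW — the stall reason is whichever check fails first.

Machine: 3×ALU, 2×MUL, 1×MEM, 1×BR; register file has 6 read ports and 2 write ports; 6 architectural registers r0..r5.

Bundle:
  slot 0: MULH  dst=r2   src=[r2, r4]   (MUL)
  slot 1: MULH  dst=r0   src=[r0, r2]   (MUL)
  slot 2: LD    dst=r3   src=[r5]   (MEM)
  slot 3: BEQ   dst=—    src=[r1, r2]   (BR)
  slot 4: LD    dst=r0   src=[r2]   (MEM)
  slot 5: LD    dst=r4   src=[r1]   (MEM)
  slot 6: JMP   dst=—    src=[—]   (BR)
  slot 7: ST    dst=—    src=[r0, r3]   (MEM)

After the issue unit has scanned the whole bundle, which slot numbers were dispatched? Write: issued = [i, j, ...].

issued = [0, 1, 3]

#0 MUL src=r2,r4 dispatched  <A:3 Mu:1 Ld:1 B:1 rd:4 wr:1>
#1 MUL src=r0,r2 dispatched  <A:3 Mu:0 Ld:1 B:1 rd:2 wr:0>
#2 MEM src=r5 held:WR_PORT  <A:3 Mu:0 Ld:1 B:1 rd:2 wr:0>
#3 BR src=r1,r2 dispatched  <A:3 Mu:0 Ld:1 B:0 rd:0 wr:0>
#4 MEM src=r2 held:RD_PORT  <A:3 Mu:0 Ld:1 B:0 rd:0 wr:0>
#5 MEM src=r1 held:RD_PORT  <A:3 Mu:0 Ld:1 B:0 rd:0 wr:0>
#6 BR src=- held:FU  <A:3 Mu:0 Ld:1 B:0 rd:0 wr:0>
#7 MEM src=r0,r3 held:RD_PORT  <A:3 Mu:0 Ld:1 B:0 rd:0 wr:0>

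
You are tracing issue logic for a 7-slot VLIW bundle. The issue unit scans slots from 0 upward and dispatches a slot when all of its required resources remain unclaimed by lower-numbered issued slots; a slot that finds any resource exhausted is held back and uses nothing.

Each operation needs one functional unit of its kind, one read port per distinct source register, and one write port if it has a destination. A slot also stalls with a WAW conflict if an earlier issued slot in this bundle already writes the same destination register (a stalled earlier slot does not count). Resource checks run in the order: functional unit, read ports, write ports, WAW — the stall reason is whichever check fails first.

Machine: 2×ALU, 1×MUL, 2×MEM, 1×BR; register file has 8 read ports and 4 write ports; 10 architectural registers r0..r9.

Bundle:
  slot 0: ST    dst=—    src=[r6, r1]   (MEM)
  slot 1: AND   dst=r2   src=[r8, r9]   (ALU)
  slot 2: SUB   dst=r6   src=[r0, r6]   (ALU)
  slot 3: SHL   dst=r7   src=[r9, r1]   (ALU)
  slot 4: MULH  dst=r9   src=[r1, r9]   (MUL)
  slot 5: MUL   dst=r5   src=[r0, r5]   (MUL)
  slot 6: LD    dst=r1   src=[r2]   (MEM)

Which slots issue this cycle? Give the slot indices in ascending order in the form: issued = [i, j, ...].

issued = [0, 1, 2, 4]

  0. MEM ⇒ go  {2A/1Mu/1Ld/1B | 6r 4w}
  1. ALU→r2 ⇒ go  {1A/1Mu/1Ld/1B | 4r 3w}
  2. ALU→r6 ⇒ go  {0A/1Mu/1Ld/1B | 2r 2w}
  3. ALU→r7 ⇒ no(FU)  {0A/1Mu/1Ld/1B | 2r 2w}
  4. MUL→r9 ⇒ go  {0A/0Mu/1Ld/1B | 0r 1w}
  5. MUL→r5 ⇒ no(FU)  {0A/0Mu/1Ld/1B | 0r 1w}
  6. MEM→r1 ⇒ no(RD_PORT)  {0A/0Mu/1Ld/1B | 0r 1w}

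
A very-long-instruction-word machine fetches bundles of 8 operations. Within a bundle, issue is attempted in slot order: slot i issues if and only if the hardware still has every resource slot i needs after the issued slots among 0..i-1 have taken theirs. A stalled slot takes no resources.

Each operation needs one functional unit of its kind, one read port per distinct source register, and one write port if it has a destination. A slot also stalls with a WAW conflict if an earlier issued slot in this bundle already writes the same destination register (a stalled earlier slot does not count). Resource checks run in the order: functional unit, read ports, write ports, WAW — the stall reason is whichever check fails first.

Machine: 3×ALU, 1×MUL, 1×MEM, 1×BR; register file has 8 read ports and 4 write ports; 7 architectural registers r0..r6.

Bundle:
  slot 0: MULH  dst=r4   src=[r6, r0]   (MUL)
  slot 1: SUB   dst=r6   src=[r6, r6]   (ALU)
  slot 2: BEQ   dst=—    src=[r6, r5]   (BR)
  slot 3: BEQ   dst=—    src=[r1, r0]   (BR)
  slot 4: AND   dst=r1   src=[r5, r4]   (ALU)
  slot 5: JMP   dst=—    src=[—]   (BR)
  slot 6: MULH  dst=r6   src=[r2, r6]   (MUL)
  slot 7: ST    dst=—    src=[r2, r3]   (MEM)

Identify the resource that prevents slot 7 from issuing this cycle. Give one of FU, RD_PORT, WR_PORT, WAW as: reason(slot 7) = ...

(0) want 1×MUL +2rd +1wr — yes → AL3|MU0|ME1|BR1|rd6|wr3
(1) want 1×ALU +1rd +1wr — yes → AL2|MU0|ME1|BR1|rd5|wr2
(2) want 1×BR +2rd +0wr — yes → AL2|MU0|ME1|BR0|rd3|wr2
(3) want 1×BR +2rd +0wr — FU → AL2|MU0|ME1|BR0|rd3|wr2
(4) want 1×ALU +2rd +1wr — yes → AL1|MU0|ME1|BR0|rd1|wr1
(5) want 1×BR +0rd +0wr — FU → AL1|MU0|ME1|BR0|rd1|wr1
(6) want 1×MUL +2rd +1wr — FU → AL1|MU0|ME1|BR0|rd1|wr1
(7) want 1×MEM +2rd +0wr — RD_PORT → AL1|MU0|ME1|BR0|rd1|wr1

reason(slot 7) = RD_PORT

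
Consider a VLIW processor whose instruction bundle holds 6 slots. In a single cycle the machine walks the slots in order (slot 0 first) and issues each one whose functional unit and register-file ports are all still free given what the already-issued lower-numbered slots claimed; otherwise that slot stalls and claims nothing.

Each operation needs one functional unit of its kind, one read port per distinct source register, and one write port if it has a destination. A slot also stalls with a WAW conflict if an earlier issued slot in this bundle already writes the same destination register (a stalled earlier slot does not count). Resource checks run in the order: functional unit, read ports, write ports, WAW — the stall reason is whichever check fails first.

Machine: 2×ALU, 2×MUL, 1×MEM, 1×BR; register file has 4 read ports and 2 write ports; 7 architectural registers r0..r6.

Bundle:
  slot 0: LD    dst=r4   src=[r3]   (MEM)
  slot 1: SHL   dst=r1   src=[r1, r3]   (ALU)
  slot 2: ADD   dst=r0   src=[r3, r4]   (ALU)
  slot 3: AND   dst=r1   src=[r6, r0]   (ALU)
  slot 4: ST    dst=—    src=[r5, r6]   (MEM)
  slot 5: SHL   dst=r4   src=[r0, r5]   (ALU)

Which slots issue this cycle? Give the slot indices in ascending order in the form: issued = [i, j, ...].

[0] MEM needs rd=1 wr=1: ok; after: ALU=2 MUL=2 MEM=0 BR=1, R=3, W=1
[1] ALU needs rd=2 wr=1: ok; after: ALU=1 MUL=2 MEM=0 BR=1, R=1, W=0
[2] ALU needs rd=2 wr=1: RD_PORT; after: ALU=1 MUL=2 MEM=0 BR=1, R=1, W=0
[3] ALU needs rd=2 wr=1: RD_PORT; after: ALU=1 MUL=2 MEM=0 BR=1, R=1, W=0
[4] MEM needs rd=2 wr=0: FU; after: ALU=1 MUL=2 MEM=0 BR=1, R=1, W=0
[5] ALU needs rd=2 wr=1: RD_PORT; after: ALU=1 MUL=2 MEM=0 BR=1, R=1, W=0

issued = [0, 1]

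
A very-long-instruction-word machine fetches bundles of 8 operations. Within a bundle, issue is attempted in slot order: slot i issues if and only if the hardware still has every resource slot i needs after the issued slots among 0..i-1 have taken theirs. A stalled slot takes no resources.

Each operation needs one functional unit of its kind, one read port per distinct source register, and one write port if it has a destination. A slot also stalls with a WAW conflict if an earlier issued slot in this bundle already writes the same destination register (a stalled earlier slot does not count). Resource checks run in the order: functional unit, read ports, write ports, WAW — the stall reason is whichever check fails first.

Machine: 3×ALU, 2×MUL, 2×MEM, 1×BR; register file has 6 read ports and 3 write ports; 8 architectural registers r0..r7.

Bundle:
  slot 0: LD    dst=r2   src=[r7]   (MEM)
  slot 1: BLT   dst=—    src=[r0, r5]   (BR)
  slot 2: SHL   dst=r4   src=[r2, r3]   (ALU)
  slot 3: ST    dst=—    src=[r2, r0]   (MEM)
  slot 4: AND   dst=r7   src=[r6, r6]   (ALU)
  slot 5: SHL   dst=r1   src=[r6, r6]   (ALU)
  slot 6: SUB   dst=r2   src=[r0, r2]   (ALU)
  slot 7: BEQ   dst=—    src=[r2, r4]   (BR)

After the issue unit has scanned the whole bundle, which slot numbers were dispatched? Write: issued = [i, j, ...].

  0. MEM→r2 ⇒ go  {3A/2Mu/1Ld/1B | 5r 2w}
  1. BR ⇒ go  {3A/2Mu/1Ld/0B | 3r 2w}
  2. ALU→r4 ⇒ go  {2A/2Mu/1Ld/0B | 1r 1w}
  3. MEM ⇒ no(RD_PORT)  {2A/2Mu/1Ld/0B | 1r 1w}
  4. ALU→r7 ⇒ go  {1A/2Mu/1Ld/0B | 0r 0w}
  5. ALU→r1 ⇒ no(RD_PORT)  {1A/2Mu/1Ld/0B | 0r 0w}
  6. ALU→r2 ⇒ no(RD_PORT)  {1A/2Mu/1Ld/0B | 0r 0w}
  7. BR ⇒ no(FU)  {1A/2Mu/1Ld/0B | 0r 0w}

issued = [0, 1, 2, 4]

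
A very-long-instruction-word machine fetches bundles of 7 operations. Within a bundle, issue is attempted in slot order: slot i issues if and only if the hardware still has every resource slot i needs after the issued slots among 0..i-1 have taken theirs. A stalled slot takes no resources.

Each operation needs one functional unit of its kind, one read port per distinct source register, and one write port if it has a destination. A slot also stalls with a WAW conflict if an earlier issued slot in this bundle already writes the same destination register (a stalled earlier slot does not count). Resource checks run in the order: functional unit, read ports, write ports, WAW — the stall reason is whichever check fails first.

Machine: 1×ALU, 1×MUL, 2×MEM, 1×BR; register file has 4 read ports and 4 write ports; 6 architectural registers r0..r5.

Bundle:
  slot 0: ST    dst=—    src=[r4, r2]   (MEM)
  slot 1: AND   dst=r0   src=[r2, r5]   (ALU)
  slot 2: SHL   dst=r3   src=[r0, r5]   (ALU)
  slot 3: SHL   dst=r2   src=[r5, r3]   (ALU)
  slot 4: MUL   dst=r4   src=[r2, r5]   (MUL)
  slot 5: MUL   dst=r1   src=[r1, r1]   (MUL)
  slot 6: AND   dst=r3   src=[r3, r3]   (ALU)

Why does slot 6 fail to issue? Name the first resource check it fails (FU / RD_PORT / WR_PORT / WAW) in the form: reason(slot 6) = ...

  0. MEM ⇒ go  {1A/1Mu/1Ld/1B | 2r 4w}
  1. ALU→r0 ⇒ go  {0A/1Mu/1Ld/1B | 0r 3w}
  2. ALU→r3 ⇒ no(FU)  {0A/1Mu/1Ld/1B | 0r 3w}
  3. ALU→r2 ⇒ no(FU)  {0A/1Mu/1Ld/1B | 0r 3w}
  4. MUL→r4 ⇒ no(RD_PORT)  {0A/1Mu/1Ld/1B | 0r 3w}
  5. MUL→r1 ⇒ no(RD_PORT)  {0A/1Mu/1Ld/1B | 0r 3w}
  6. ALU→r3 ⇒ no(FU)  {0A/1Mu/1Ld/1B | 0r 3w}

reason(slot 6) = FU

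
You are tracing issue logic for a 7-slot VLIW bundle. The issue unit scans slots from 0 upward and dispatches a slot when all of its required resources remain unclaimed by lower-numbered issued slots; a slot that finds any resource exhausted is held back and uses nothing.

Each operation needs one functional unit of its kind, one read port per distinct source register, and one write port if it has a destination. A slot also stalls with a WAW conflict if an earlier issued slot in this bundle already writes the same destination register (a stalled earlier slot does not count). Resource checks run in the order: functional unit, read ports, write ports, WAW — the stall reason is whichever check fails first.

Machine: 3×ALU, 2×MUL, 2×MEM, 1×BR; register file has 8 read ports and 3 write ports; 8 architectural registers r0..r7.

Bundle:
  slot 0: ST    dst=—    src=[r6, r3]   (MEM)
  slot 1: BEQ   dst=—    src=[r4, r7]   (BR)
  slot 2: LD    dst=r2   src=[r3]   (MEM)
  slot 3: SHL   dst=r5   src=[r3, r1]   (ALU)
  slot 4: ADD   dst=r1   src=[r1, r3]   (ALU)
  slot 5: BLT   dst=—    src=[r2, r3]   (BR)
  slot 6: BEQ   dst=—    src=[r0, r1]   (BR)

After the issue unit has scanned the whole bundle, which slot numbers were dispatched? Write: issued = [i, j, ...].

issued = [0, 1, 2, 3]

slot 0 (MEM): ISSUE — free A3,Mu2,Ld1,B1 rp6 wp3
slot 1 (BR): ISSUE — free A3,Mu2,Ld1,B0 rp4 wp3
slot 2 (MEM): ISSUE — free A3,Mu2,Ld0,B0 rp3 wp2
slot 3 (ALU): ISSUE — free A2,Mu2,Ld0,B0 rp1 wp1
slot 4 (ALU): stall RD_PORT — free A2,Mu2,Ld0,B0 rp1 wp1
slot 5 (BR): stall FU — free A2,Mu2,Ld0,B0 rp1 wp1
slot 6 (BR): stall FU — free A2,Mu2,Ld0,B0 rp1 wp1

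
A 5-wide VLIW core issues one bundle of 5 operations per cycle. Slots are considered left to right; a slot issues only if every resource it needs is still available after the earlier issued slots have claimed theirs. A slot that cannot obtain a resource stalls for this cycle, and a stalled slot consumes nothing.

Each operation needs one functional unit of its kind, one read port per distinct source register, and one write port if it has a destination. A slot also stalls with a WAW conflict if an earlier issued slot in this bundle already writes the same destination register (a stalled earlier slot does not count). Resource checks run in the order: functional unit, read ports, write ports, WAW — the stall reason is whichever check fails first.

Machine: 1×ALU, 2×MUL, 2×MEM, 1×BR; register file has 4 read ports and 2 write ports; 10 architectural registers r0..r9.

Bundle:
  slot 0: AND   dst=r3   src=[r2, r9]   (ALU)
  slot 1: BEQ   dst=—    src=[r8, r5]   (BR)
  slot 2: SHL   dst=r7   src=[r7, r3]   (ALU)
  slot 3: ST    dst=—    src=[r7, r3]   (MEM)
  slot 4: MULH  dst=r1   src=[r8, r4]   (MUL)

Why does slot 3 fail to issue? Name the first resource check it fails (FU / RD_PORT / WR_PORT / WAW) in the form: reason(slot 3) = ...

reason(slot 3) = RD_PORT

  0. ALU→r3 ⇒ go  {0A/2Mu/2Ld/1B | 2r 1w}
  1. BR ⇒ go  {0A/2Mu/2Ld/0B | 0r 1w}
  2. ALU→r7 ⇒ no(FU)  {0A/2Mu/2Ld/0B | 0r 1w}
  3. MEM ⇒ no(RD_PORT)  {0A/2Mu/2Ld/0B | 0r 1w}
  4. MUL→r1 ⇒ no(RD_PORT)  {0A/2Mu/2Ld/0B | 0r 1w}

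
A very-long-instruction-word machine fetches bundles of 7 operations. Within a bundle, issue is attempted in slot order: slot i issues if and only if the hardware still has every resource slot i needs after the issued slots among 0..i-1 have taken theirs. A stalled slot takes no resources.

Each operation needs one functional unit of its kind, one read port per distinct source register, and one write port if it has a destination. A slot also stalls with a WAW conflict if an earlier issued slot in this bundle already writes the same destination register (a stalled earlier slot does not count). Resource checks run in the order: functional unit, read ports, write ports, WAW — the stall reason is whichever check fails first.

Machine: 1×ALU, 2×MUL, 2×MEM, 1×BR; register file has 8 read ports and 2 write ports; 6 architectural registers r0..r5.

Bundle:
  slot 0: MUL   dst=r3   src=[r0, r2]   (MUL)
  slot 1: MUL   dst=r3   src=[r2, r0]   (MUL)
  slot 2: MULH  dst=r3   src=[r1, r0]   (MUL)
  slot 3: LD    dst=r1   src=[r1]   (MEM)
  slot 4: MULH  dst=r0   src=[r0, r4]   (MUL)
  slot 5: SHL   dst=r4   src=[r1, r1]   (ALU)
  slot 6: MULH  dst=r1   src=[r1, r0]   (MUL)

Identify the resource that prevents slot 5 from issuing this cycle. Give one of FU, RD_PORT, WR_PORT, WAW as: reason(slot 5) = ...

[0] MUL needs rd=2 wr=1: ok; after: ALU=1 MUL=1 MEM=2 BR=1, R=6, W=1
[1] MUL needs rd=2 wr=1: WAW; after: ALU=1 MUL=1 MEM=2 BR=1, R=6, W=1
[2] MUL needs rd=2 wr=1: WAW; after: ALU=1 MUL=1 MEM=2 BR=1, R=6, W=1
[3] MEM needs rd=1 wr=1: ok; after: ALU=1 MUL=1 MEM=1 BR=1, R=5, W=0
[4] MUL needs rd=2 wr=1: WR_PORT; after: ALU=1 MUL=1 MEM=1 BR=1, R=5, W=0
[5] ALU needs rd=1 wr=1: WR_PORT; after: ALU=1 MUL=1 MEM=1 BR=1, R=5, W=0
[6] MUL needs rd=2 wr=1: WR_PORT; after: ALU=1 MUL=1 MEM=1 BR=1, R=5, W=0

reason(slot 5) = WR_PORT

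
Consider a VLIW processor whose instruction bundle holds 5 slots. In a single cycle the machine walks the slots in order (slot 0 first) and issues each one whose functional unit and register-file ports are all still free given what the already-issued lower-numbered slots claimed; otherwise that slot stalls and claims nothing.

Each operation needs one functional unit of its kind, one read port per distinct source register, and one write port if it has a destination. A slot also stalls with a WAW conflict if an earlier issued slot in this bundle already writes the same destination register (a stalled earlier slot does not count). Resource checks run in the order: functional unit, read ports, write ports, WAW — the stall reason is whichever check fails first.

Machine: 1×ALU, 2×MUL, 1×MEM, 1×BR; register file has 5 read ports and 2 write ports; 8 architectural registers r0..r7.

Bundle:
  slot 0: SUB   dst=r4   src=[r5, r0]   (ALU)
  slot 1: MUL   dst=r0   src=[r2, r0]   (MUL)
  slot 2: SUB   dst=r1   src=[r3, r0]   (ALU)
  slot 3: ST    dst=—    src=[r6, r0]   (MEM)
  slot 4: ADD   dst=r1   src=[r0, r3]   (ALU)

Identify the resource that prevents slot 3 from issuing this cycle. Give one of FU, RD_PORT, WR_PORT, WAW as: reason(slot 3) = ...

[0] ALU needs rd=2 wr=1: ok; after: ALU=0 MUL=2 MEM=1 BR=1, R=3, W=1
[1] MUL needs rd=2 wr=1: ok; after: ALU=0 MUL=1 MEM=1 BR=1, R=1, W=0
[2] ALU needs rd=2 wr=1: FU; after: ALU=0 MUL=1 MEM=1 BR=1, R=1, W=0
[3] MEM needs rd=2 wr=0: RD_PORT; after: ALU=0 MUL=1 MEM=1 BR=1, R=1, W=0
[4] ALU needs rd=2 wr=1: FU; after: ALU=0 MUL=1 MEM=1 BR=1, R=1, W=0

reason(slot 3) = RD_PORT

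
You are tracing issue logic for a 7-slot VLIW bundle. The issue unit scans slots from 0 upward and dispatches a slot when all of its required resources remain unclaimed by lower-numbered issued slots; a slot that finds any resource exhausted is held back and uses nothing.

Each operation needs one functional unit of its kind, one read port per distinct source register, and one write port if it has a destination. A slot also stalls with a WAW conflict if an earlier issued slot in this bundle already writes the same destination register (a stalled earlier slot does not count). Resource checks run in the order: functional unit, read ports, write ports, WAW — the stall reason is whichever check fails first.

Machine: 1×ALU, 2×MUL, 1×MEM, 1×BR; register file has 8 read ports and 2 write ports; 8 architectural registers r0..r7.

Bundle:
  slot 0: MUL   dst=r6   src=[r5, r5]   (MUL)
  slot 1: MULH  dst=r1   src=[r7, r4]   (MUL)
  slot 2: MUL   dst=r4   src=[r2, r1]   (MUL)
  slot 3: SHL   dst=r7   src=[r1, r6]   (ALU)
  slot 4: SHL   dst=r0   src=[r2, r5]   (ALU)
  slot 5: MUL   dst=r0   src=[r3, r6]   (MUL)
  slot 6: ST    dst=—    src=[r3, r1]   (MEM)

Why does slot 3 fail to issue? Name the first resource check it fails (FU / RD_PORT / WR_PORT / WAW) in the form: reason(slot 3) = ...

#0 MUL src=r5,r5 dispatched  <A:1 Mu:1 Ld:1 B:1 rd:7 wr:1>
#1 MUL src=r7,r4 dispatched  <A:1 Mu:0 Ld:1 B:1 rd:5 wr:0>
#2 MUL src=r2,r1 held:FU  <A:1 Mu:0 Ld:1 B:1 rd:5 wr:0>
#3 ALU src=r1,r6 held:WR_PORT  <A:1 Mu:0 Ld:1 B:1 rd:5 wr:0>
#4 ALU src=r2,r5 held:WR_PORT  <A:1 Mu:0 Ld:1 B:1 rd:5 wr:0>
#5 MUL src=r3,r6 held:FU  <A:1 Mu:0 Ld:1 B:1 rd:5 wr:0>
#6 MEM src=r3,r1 dispatched  <A:1 Mu:0 Ld:0 B:1 rd:3 wr:0>

reason(slot 3) = WR_PORT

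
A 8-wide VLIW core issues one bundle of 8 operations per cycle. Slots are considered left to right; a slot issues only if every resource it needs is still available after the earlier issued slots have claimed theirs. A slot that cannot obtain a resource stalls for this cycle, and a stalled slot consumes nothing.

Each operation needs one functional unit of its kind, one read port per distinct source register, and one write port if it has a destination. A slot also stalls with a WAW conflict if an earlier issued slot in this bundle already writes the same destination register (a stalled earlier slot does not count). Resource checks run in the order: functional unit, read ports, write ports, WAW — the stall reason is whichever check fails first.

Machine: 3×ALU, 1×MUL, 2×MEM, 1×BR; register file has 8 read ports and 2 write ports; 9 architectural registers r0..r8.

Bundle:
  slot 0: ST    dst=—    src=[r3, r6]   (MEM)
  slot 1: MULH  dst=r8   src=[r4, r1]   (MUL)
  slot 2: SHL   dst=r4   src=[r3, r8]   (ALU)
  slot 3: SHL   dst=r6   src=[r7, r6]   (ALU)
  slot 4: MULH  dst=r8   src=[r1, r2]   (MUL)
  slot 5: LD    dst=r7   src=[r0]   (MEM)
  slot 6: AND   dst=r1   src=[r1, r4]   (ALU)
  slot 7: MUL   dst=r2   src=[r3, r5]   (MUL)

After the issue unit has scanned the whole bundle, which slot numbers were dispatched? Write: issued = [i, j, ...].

issued = [0, 1, 2]

(0) want 1×MEM +2rd +0wr — yes → AL3|MU1|ME1|BR1|rd6|wr2
(1) want 1×MUL +2rd +1wr — yes → AL3|MU0|ME1|BR1|rd4|wr1
(2) want 1×ALU +2rd +1wr — yes → AL2|MU0|ME1|BR1|rd2|wr0
(3) want 1×ALU +2rd +1wr — WR_PORT → AL2|MU0|ME1|BR1|rd2|wr0
(4) want 1×MUL +2rd +1wr — FU → AL2|MU0|ME1|BR1|rd2|wr0
(5) want 1×MEM +1rd +1wr — WR_PORT → AL2|MU0|ME1|BR1|rd2|wr0
(6) want 1×ALU +2rd +1wr — WR_PORT → AL2|MU0|ME1|BR1|rd2|wr0
(7) want 1×MUL +2rd +1wr — FU → AL2|MU0|ME1|BR1|rd2|wr0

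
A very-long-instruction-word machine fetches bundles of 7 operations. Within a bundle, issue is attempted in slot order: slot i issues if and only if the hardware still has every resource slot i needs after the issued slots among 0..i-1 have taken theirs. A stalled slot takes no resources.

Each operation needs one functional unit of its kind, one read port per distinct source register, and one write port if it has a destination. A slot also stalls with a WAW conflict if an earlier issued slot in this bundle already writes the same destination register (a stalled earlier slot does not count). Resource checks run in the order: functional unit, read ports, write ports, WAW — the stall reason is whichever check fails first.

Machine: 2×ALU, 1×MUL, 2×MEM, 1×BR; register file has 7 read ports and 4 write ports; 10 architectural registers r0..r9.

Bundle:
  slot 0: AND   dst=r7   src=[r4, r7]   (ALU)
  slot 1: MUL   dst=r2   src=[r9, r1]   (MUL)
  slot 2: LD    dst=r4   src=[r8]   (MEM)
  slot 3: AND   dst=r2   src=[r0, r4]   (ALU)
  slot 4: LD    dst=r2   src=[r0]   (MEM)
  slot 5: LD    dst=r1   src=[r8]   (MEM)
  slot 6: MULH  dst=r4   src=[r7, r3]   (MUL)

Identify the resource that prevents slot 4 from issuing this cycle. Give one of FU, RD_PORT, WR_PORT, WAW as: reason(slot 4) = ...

reason(slot 4) = WAW

[0] ALU needs rd=2 wr=1: ok; after: ALU=1 MUL=1 MEM=2 BR=1, R=5, W=3
[1] MUL needs rd=2 wr=1: ok; after: ALU=1 MUL=0 MEM=2 BR=1, R=3, W=2
[2] MEM needs rd=1 wr=1: ok; after: ALU=1 MUL=0 MEM=1 BR=1, R=2, W=1
[3] ALU needs rd=2 wr=1: WAW; after: ALU=1 MUL=0 MEM=1 BR=1, R=2, W=1
[4] MEM needs rd=1 wr=1: WAW; after: ALU=1 MUL=0 MEM=1 BR=1, R=2, W=1
[5] MEM needs rd=1 wr=1: ok; after: ALU=1 MUL=0 MEM=0 BR=1, R=1, W=0
[6] MUL needs rd=2 wr=1: FU; after: ALU=1 MUL=0 MEM=0 BR=1, R=1, W=0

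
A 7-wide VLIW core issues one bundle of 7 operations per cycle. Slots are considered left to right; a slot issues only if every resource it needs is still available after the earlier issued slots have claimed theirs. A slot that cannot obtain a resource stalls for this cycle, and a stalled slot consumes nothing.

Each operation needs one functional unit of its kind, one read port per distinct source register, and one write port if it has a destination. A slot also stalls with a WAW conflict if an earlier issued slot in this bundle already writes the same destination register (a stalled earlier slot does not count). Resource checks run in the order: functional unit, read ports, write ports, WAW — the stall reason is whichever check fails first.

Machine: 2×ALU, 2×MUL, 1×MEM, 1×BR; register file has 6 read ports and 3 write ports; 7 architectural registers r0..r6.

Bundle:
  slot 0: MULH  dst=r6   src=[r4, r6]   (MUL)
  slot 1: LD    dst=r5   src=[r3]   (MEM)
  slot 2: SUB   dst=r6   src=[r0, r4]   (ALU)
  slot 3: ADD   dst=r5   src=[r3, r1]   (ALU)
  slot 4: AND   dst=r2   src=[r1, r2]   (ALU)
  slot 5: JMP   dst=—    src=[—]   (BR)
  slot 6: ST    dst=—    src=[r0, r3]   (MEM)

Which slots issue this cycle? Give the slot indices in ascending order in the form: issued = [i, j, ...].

#0 MUL src=r4,r6 dispatched  <A:2 Mu:1 Ld:1 B:1 rd:4 wr:2>
#1 MEM src=r3 dispatched  <A:2 Mu:1 Ld:0 B:1 rd:3 wr:1>
#2 ALU src=r0,r4 held:WAW  <A:2 Mu:1 Ld:0 B:1 rd:3 wr:1>
#3 ALU src=r3,r1 held:WAW  <A:2 Mu:1 Ld:0 B:1 rd:3 wr:1>
#4 ALU src=r1,r2 dispatched  <A:1 Mu:1 Ld:0 B:1 rd:1 wr:0>
#5 BR src=- dispatched  <A:1 Mu:1 Ld:0 B:0 rd:1 wr:0>
#6 MEM src=r0,r3 held:FU  <A:1 Mu:1 Ld:0 B:0 rd:1 wr:0>

issued = [0, 1, 4, 5]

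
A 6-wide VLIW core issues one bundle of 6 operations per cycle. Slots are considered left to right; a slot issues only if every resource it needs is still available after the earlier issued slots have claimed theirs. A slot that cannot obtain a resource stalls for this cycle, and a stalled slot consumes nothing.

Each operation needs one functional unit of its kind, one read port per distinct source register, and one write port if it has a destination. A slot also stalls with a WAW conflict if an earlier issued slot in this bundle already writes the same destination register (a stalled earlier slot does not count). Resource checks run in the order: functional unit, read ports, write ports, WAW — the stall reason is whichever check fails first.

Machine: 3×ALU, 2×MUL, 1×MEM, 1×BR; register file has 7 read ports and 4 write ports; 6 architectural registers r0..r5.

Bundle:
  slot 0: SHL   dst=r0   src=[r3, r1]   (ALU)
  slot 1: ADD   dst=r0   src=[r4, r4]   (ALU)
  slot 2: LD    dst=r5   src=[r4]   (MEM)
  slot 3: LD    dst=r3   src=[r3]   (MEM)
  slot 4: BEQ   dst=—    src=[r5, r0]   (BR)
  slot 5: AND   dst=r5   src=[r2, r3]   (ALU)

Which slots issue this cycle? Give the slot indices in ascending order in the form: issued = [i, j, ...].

issued = [0, 2, 4]

#0 ALU src=r3,r1 dispatched  <A:2 Mu:2 Ld:1 B:1 rd:5 wr:3>
#1 ALU src=r4,r4 held:WAW  <A:2 Mu:2 Ld:1 B:1 rd:5 wr:3>
#2 MEM src=r4 dispatched  <A:2 Mu:2 Ld:0 B:1 rd:4 wr:2>
#3 MEM src=r3 held:FU  <A:2 Mu:2 Ld:0 B:1 rd:4 wr:2>
#4 BR src=r5,r0 dispatched  <A:2 Mu:2 Ld:0 B:0 rd:2 wr:2>
#5 ALU src=r2,r3 held:WAW  <A:2 Mu:2 Ld:0 B:0 rd:2 wr:2>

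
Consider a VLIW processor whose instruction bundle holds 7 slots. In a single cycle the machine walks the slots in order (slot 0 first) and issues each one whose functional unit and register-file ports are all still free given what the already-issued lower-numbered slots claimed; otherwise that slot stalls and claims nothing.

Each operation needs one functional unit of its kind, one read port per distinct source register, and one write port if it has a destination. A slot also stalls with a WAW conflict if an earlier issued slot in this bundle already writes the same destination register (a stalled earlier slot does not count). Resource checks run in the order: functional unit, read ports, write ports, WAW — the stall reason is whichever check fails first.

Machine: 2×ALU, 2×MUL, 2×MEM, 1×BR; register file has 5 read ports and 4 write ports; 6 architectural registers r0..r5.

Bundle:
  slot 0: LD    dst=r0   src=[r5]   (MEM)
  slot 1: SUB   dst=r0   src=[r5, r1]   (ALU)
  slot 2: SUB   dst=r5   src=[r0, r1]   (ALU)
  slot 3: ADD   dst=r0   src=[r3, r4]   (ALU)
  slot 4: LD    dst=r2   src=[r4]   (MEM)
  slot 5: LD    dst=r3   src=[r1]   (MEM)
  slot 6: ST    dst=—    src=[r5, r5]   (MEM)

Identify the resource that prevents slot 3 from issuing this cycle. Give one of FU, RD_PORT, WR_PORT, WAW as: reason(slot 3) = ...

slot 0 (MEM): ISSUE — free A2,Mu2,Ld1,B1 rp4 wp3
slot 1 (ALU): stall WAW — free A2,Mu2,Ld1,B1 rp4 wp3
slot 2 (ALU): ISSUE — free A1,Mu2,Ld1,B1 rp2 wp2
slot 3 (ALU): stall WAW — free A1,Mu2,Ld1,B1 rp2 wp2
slot 4 (MEM): ISSUE — free A1,Mu2,Ld0,B1 rp1 wp1
slot 5 (MEM): stall FU — free A1,Mu2,Ld0,B1 rp1 wp1
slot 6 (MEM): stall FU — free A1,Mu2,Ld0,B1 rp1 wp1

reason(slot 3) = WAW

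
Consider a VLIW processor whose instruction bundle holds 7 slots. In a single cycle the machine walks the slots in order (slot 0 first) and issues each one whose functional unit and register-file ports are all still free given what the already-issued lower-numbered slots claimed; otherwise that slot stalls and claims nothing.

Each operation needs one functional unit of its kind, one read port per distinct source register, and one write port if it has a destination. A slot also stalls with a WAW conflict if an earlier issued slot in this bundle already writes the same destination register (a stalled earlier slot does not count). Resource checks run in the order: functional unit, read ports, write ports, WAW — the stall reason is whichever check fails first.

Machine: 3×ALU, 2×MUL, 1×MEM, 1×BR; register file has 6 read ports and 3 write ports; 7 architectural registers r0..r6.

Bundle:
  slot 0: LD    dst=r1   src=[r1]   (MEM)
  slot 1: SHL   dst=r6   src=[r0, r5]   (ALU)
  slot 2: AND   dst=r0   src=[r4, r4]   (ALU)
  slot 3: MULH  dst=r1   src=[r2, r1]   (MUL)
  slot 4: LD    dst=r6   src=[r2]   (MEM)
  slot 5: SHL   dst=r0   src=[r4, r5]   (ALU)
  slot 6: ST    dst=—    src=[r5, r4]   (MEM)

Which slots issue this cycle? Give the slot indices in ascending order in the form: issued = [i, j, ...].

(0) want 1×MEM +1rd +1wr — yes → AL3|MU2|ME0|BR1|rd5|wr2
(1) want 1×ALU +2rd +1wr — yes → AL2|MU2|ME0|BR1|rd3|wr1
(2) want 1×ALU +1rd +1wr — yes → AL1|MU2|ME0|BR1|rd2|wr0
(3) want 1×MUL +2rd +1wr — WR_PORT → AL1|MU2|ME0|BR1|rd2|wr0
(4) want 1×MEM +1rd +1wr — FU → AL1|MU2|ME0|BR1|rd2|wr0
(5) want 1×ALU +2rd +1wr — WR_PORT → AL1|MU2|ME0|BR1|rd2|wr0
(6) want 1×MEM +2rd +0wr — FU → AL1|MU2|ME0|BR1|rd2|wr0

issued = [0, 1, 2]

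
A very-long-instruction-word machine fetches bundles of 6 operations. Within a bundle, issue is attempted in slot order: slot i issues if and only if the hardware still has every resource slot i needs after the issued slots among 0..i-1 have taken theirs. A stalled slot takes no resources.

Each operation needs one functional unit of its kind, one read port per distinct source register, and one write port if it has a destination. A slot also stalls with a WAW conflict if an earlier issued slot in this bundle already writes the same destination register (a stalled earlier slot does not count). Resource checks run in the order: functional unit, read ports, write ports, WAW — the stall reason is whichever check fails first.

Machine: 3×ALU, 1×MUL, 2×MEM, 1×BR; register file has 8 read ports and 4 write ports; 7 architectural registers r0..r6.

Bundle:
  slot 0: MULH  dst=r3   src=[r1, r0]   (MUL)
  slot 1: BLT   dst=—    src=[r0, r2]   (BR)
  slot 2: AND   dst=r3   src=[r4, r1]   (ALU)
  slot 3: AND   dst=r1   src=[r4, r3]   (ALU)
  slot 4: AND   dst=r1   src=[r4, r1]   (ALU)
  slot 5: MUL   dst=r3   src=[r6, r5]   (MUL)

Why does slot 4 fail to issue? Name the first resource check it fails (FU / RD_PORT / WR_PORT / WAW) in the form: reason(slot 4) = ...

(0) want 1×MUL +2rd +1wr — yes → AL3|MU0|ME2|BR1|rd6|wr3
(1) want 1×BR +2rd +0wr — yes → AL3|MU0|ME2|BR0|rd4|wr3
(2) want 1×ALU +2rd +1wr — WAW → AL3|MU0|ME2|BR0|rd4|wr3
(3) want 1×ALU +2rd +1wr — yes → AL2|MU0|ME2|BR0|rd2|wr2
(4) want 1×ALU +2rd +1wr — WAW → AL2|MU0|ME2|BR0|rd2|wr2
(5) want 1×MUL +2rd +1wr — FU → AL2|MU0|ME2|BR0|rd2|wr2

reason(slot 4) = WAW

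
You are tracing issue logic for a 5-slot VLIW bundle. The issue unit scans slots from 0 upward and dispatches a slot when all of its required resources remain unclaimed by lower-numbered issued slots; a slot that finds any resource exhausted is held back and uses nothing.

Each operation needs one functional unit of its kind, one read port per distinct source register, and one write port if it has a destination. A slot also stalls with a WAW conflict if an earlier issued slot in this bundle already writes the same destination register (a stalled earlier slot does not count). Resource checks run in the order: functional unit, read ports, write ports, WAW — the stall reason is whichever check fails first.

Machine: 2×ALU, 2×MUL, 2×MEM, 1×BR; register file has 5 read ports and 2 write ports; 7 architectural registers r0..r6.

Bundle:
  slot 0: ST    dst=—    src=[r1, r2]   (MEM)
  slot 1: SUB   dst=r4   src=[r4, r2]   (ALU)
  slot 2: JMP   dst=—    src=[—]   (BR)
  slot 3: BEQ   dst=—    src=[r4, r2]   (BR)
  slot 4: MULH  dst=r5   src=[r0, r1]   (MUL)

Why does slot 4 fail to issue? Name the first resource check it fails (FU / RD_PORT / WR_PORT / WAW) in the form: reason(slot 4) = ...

#0 MEM src=r1,r2 dispatched  <A:2 Mu:2 Ld:1 B:1 rd:3 wr:2>
#1 ALU src=r4,r2 dispatched  <A:1 Mu:2 Ld:1 B:1 rd:1 wr:1>
#2 BR src=- dispatched  <A:1 Mu:2 Ld:1 B:0 rd:1 wr:1>
#3 BR src=r4,r2 held:FU  <A:1 Mu:2 Ld:1 B:0 rd:1 wr:1>
#4 MUL src=r0,r1 held:RD_PORT  <A:1 Mu:2 Ld:1 B:0 rd:1 wr:1>

reason(slot 4) = RD_PORT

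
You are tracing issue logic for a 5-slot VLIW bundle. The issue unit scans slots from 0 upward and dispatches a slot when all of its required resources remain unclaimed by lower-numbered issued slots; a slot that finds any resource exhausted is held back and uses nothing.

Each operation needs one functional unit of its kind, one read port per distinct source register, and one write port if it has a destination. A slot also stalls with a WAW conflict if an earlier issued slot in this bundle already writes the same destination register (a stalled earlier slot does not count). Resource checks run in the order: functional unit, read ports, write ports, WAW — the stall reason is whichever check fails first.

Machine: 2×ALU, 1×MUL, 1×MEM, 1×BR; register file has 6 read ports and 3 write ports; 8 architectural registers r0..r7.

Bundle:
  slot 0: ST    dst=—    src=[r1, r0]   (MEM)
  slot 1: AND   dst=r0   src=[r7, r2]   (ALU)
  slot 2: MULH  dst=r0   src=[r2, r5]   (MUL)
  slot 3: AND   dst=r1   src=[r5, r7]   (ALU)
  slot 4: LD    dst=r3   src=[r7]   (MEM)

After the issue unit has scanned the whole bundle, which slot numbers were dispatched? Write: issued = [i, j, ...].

issued = [0, 1, 3]

(0) want 1×MEM +2rd +0wr — yes → AL2|MU1|ME0|BR1|rd4|wr3
(1) want 1×ALU +2rd +1wr — yes → AL1|MU1|ME0|BR1|rd2|wr2
(2) want 1×MUL +2rd +1wr — WAW → AL1|MU1|ME0|BR1|rd2|wr2
(3) want 1×ALU +2rd +1wr — yes → AL0|MU1|ME0|BR1|rd0|wr1
(4) want 1×MEM +1rd +1wr — FU → AL0|MU1|ME0|BR1|rd0|wr1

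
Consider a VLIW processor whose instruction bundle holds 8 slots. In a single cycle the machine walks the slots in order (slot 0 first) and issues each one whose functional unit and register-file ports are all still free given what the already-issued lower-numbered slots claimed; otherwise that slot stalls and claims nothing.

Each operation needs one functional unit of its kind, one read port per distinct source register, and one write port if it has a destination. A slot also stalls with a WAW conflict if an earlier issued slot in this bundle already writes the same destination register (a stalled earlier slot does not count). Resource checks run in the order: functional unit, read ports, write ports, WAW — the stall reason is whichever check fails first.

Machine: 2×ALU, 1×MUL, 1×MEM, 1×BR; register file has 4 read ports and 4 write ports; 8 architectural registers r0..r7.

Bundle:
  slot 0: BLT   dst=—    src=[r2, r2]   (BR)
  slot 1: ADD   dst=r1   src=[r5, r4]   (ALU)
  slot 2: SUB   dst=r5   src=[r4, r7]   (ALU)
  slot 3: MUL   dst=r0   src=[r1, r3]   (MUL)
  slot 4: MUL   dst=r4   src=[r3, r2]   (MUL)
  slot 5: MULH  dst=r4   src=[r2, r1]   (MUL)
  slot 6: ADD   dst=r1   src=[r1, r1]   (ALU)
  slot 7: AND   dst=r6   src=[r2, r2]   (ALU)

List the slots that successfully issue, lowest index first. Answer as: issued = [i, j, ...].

issued = [0, 1, 7]

slot 0 (BR): ISSUE — free A2,Mu1,Ld1,B0 rp3 wp4
slot 1 (ALU): ISSUE — free A1,Mu1,Ld1,B0 rp1 wp3
slot 2 (ALU): stall RD_PORT — free A1,Mu1,Ld1,B0 rp1 wp3
slot 3 (MUL): stall RD_PORT — free A1,Mu1,Ld1,B0 rp1 wp3
slot 4 (MUL): stall RD_PORT — free A1,Mu1,Ld1,B0 rp1 wp3
slot 5 (MUL): stall RD_PORT — free A1,Mu1,Ld1,B0 rp1 wp3
slot 6 (ALU): stall WAW — free A1,Mu1,Ld1,B0 rp1 wp3
slot 7 (ALU): ISSUE — free A0,Mu1,Ld1,B0 rp0 wp2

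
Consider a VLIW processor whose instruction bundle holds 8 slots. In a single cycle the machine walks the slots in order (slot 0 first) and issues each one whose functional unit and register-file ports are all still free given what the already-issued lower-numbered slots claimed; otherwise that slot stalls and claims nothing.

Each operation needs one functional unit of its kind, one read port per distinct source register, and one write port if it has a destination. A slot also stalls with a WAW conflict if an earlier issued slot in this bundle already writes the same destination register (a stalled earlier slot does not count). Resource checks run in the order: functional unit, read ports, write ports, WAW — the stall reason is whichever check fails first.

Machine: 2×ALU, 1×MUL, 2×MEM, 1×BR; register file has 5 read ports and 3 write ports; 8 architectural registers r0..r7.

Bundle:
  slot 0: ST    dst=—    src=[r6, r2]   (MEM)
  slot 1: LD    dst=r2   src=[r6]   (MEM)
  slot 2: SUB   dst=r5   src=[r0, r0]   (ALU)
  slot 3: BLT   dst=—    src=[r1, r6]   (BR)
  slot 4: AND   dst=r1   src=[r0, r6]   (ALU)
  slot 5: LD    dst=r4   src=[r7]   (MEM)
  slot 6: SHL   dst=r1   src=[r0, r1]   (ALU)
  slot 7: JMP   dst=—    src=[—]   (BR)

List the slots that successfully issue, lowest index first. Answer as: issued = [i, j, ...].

slot 0 (MEM): ISSUE — free A2,Mu1,Ld1,B1 rp3 wp3
slot 1 (MEM): ISSUE — free A2,Mu1,Ld0,B1 rp2 wp2
slot 2 (ALU): ISSUE — free A1,Mu1,Ld0,B1 rp1 wp1
slot 3 (BR): stall RD_PORT — free A1,Mu1,Ld0,B1 rp1 wp1
slot 4 (ALU): stall RD_PORT — free A1,Mu1,Ld0,B1 rp1 wp1
slot 5 (MEM): stall FU — free A1,Mu1,Ld0,B1 rp1 wp1
slot 6 (ALU): stall RD_PORT — free A1,Mu1,Ld0,B1 rp1 wp1
slot 7 (BR): ISSUE — free A1,Mu1,Ld0,B0 rp1 wp1

issued = [0, 1, 2, 7]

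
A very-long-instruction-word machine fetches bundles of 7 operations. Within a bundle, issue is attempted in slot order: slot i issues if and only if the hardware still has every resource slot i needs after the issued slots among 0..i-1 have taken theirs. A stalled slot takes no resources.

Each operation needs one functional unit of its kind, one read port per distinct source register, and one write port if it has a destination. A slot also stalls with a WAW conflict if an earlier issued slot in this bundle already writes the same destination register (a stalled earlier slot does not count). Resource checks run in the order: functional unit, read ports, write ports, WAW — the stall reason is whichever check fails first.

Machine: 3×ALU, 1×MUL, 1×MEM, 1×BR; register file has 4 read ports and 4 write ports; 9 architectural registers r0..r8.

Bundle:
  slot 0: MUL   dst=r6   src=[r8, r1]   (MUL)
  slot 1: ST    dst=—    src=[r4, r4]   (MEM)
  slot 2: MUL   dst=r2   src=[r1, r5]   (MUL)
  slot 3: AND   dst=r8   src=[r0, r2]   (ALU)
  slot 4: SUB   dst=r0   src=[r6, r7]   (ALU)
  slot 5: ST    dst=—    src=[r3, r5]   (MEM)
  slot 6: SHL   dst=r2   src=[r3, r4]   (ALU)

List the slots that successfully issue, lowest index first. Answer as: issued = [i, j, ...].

#0 MUL src=r8,r1 dispatched  <A:3 Mu:0 Ld:1 B:1 rd:2 wr:3>
#1 MEM src=r4,r4 dispatched  <A:3 Mu:0 Ld:0 B:1 rd:1 wr:3>
#2 MUL src=r1,r5 held:FU  <A:3 Mu:0 Ld:0 B:1 rd:1 wr:3>
#3 ALU src=r0,r2 held:RD_PORT  <A:3 Mu:0 Ld:0 B:1 rd:1 wr:3>
#4 ALU src=r6,r7 held:RD_PORT  <A:3 Mu:0 Ld:0 B:1 rd:1 wr:3>
#5 MEM src=r3,r5 held:FU  <A:3 Mu:0 Ld:0 B:1 rd:1 wr:3>
#6 ALU src=r3,r4 held:RD_PORT  <A:3 Mu:0 Ld:0 B:1 rd:1 wr:3>

issued = [0, 1]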